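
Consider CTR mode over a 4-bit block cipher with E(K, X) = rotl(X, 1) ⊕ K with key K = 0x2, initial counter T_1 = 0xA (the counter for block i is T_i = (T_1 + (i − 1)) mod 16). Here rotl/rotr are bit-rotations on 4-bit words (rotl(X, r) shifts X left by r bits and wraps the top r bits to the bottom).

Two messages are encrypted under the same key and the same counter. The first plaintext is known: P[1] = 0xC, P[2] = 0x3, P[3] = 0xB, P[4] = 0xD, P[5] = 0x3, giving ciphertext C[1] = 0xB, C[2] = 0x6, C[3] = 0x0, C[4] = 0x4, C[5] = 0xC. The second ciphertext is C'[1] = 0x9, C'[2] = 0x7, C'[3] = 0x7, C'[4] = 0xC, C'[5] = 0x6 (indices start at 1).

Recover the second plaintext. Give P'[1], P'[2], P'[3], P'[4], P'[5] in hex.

In CTR with a reused counter, both messages share the same keystream S_i, so C_i ⊕ C'_i = P_i ⊕ P'_i and thus P'_i = P_i ⊕ C_i ⊕ C'_i.
P'[1]: 0xC ⊕ 0xB ⊕ 0x9 = 0xE.
P'[2]: 0x3 ⊕ 0x6 ⊕ 0x7 = 0x2.
P'[3]: 0xB ⊕ 0x0 ⊕ 0x7 = 0xC.
P'[4]: 0xD ⊕ 0x4 ⊕ 0xC = 0x5.
P'[5]: 0x3 ⊕ 0xC ⊕ 0x6 = 0x9.

P'[1] = 0xE, P'[2] = 0x2, P'[3] = 0xC, P'[4] = 0x5, P'[5] = 0x9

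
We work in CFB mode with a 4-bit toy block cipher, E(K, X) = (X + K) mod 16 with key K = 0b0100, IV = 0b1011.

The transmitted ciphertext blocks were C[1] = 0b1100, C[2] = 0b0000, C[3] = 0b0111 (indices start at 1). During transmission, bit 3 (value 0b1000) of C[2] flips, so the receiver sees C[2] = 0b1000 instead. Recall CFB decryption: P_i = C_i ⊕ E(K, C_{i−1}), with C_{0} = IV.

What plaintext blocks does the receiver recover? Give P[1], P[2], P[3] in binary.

P[1] = 0b0011, P[2] = 0b1000, P[3] = 0b1011

Only C[2] changed, to 0b1000. In CFB, a change in C_i flips the same bit in P_i and garbles P_{i+1}. Decrypting the received ciphertext:
P[1]: E(K, 0b1011) = 0b1111; 0b1100 ⊕ 0b1111 = 0b0011.
P[2]: E(K, 0b1100) = 0b0000; 0b1000 ⊕ 0b0000 = 0b1000.
P[3]: E(K, 0b1000) = 0b1100; 0b0111 ⊕ 0b1100 = 0b1011.
Blocks that differ from the original plaintext: P[2], P[3].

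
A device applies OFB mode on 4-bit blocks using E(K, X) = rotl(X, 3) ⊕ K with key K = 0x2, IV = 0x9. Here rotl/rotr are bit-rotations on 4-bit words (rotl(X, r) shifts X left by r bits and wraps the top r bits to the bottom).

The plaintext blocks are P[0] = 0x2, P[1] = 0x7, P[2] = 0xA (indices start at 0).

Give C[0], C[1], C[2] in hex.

OFB encryption: S_i = E(K, S_{i−1}) with S_{−1} = IV; C_i = P_i ⊕ S_i.
C[0]: S = E(K, 0x9) = 0xE; 0x2 ⊕ 0xE = 0xC.
C[1]: S = E(K, 0xE) = 0x5; 0x7 ⊕ 0x5 = 0x2.
C[2]: S = E(K, 0x5) = 0x8; 0xA ⊕ 0x8 = 0x2.

C[0] = 0xC, C[1] = 0x2, C[2] = 0x2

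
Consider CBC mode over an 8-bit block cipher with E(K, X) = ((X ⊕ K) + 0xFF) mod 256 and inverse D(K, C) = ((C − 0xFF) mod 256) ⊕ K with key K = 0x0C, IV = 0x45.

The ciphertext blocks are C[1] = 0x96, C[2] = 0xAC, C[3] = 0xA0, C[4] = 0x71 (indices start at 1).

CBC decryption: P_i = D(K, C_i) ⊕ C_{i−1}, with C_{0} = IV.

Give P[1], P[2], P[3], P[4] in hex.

P[1] = 0xDE, P[2] = 0x37, P[3] = 0x01, P[4] = 0xDE

P[1]: D(K, 0x96) = 0x9B; 0x9B ⊕ 0x45 = 0xDE.
P[2]: D(K, 0xAC) = 0xA1; 0xA1 ⊕ 0x96 = 0x37.
P[3]: D(K, 0xA0) = 0xAD; 0xAD ⊕ 0xAC = 0x01.
P[4]: D(K, 0x71) = 0x7E; 0x7E ⊕ 0xA0 = 0xDE.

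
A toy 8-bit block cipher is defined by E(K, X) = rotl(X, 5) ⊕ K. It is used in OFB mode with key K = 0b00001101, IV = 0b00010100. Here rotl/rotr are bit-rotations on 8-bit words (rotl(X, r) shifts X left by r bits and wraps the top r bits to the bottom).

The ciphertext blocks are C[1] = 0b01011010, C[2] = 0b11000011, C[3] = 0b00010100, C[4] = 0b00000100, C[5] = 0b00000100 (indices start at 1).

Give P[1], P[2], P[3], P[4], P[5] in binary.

OFB decryption: S_i = E(K, S_{i−1}) with S_{0} = IV; P_i = C_i ⊕ S_i.
P[1]: S = E(K, 0b00010100) = 0b10001111; 0b01011010 ⊕ 0b10001111 = 0b11010101.
P[2]: S = E(K, 0b10001111) = 0b11111100; 0b11000011 ⊕ 0b11111100 = 0b00111111.
P[3]: S = E(K, 0b11111100) = 0b10010010; 0b00010100 ⊕ 0b10010010 = 0b10000110.
P[4]: S = E(K, 0b10010010) = 0b01011111; 0b00000100 ⊕ 0b01011111 = 0b01011011.
P[5]: S = E(K, 0b01011111) = 0b11100110; 0b00000100 ⊕ 0b11100110 = 0b11100010.

P[1] = 0b11010101, P[2] = 0b00111111, P[3] = 0b10000110, P[4] = 0b01011011, P[5] = 0b11100010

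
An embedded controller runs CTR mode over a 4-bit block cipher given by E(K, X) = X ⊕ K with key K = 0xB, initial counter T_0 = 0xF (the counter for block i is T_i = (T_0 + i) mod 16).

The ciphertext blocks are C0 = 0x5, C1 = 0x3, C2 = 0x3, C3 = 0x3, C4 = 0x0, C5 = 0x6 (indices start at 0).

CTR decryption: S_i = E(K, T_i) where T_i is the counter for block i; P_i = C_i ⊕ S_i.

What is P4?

P4: T = 0x3, S = E(K, T) = 0x8; 0x0 ⊕ 0x8 = 0x8.

P4 = 0x8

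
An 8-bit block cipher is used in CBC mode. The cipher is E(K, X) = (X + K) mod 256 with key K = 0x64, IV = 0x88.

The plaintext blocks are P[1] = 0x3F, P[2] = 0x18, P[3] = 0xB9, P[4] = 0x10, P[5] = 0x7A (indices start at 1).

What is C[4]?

C[4] = 0xB6

CBC encryption: C_i = E(K, P_i ⊕ C_{i−1}), with C_{0} = IV.
C[1]: P[1] ⊕ 0x88 = 0xB7; E(K, 0xB7) = 0x1B.
C[2]: P[2] ⊕ 0x1B = 0x03; E(K, 0x03) = 0x67.
C[3]: P[3] ⊕ 0x67 = 0xDE; E(K, 0xDE) = 0x42.
C[4]: P[4] ⊕ 0x42 = 0x52; E(K, 0x52) = 0xB6.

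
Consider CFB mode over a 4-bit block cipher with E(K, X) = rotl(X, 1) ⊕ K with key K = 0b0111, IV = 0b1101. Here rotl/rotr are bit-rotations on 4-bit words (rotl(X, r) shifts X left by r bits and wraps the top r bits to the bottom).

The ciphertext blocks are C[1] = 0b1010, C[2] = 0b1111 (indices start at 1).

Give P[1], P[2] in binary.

P[1] = 0b0110, P[2] = 0b1101

CFB decryption: P_i = C_i ⊕ E(K, C_{i−1}), with C_{0} = IV.
P[1]: E(K, 0b1101) = 0b1100; 0b1010 ⊕ 0b1100 = 0b0110.
P[2]: E(K, 0b1010) = 0b0010; 0b1111 ⊕ 0b0010 = 0b1101.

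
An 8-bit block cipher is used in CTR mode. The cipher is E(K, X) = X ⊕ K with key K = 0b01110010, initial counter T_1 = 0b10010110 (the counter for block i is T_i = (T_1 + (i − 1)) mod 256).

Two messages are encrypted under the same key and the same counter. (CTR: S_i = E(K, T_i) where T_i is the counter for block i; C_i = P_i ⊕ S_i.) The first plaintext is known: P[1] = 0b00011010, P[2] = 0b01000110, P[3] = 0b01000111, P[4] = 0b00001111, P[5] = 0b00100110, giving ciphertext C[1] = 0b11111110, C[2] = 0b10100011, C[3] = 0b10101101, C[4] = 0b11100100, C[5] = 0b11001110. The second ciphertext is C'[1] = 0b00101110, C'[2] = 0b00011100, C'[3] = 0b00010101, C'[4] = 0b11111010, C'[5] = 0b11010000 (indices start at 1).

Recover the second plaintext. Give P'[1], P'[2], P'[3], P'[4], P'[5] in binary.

P'[1] = 0b11001010, P'[2] = 0b11111001, P'[3] = 0b11111111, P'[4] = 0b00010001, P'[5] = 0b00111000

In CTR with a reused counter, both messages share the same keystream S_i, so C_i ⊕ C'_i = P_i ⊕ P'_i and thus P'_i = P_i ⊕ C_i ⊕ C'_i.
P'[1]: 0b00011010 ⊕ 0b11111110 ⊕ 0b00101110 = 0b11001010.
P'[2]: 0b01000110 ⊕ 0b10100011 ⊕ 0b00011100 = 0b11111001.
P'[3]: 0b01000111 ⊕ 0b10101101 ⊕ 0b00010101 = 0b11111111.
P'[4]: 0b00001111 ⊕ 0b11100100 ⊕ 0b11111010 = 0b00010001.
P'[5]: 0b00100110 ⊕ 0b11001110 ⊕ 0b11010000 = 0b00111000.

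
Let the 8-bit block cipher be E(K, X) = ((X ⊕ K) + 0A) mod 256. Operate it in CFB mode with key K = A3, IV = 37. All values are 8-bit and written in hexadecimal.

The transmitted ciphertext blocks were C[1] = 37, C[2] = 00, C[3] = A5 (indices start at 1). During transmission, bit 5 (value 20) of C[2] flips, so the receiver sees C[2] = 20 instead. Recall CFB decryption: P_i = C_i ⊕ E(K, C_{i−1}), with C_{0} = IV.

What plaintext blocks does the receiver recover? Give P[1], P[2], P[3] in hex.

P[1] = A9, P[2] = BE, P[3] = 28

Only C[2] changed, to 20. In CFB, a change in C_i flips the same bit in P_i and garbles P_{i+1}. Decrypting the received ciphertext:
P[1]: E(K, 37) = 9E; 37 ⊕ 9E = A9.
P[2]: E(K, 37) = 9E; 20 ⊕ 9E = BE.
P[3]: E(K, 20) = 8D; A5 ⊕ 8D = 28.
Blocks that differ from the original plaintext: P[2], P[3].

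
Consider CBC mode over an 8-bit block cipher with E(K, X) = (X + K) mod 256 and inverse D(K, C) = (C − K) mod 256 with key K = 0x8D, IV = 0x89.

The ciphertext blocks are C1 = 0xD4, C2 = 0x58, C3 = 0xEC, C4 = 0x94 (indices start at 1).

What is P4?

CBC decryption: P_i = D(K, C_i) ⊕ C_{i−1}, with C_{0} = IV.
P4: D(K, 0x94) = 0x07; 0x07 ⊕ 0xEC = 0xEB.

P4 = 0xEB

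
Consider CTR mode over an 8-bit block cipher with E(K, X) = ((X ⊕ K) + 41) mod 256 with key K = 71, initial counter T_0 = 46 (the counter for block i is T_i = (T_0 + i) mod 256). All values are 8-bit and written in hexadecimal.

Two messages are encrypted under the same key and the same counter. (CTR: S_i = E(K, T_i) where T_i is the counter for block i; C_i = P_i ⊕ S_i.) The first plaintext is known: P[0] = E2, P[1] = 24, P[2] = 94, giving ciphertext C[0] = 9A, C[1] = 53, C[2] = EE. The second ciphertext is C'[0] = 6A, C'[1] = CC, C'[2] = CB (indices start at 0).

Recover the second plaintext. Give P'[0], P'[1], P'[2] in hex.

In CTR with a reused counter, both messages share the same keystream S_i, so C_i ⊕ C'_i = P_i ⊕ P'_i and thus P'_i = P_i ⊕ C_i ⊕ C'_i.
P'[0]: E2 ⊕ 9A ⊕ 6A = 12.
P'[1]: 24 ⊕ 53 ⊕ CC = BB.
P'[2]: 94 ⊕ EE ⊕ CB = B1.

P'[0] = 12, P'[1] = BB, P'[2] = B1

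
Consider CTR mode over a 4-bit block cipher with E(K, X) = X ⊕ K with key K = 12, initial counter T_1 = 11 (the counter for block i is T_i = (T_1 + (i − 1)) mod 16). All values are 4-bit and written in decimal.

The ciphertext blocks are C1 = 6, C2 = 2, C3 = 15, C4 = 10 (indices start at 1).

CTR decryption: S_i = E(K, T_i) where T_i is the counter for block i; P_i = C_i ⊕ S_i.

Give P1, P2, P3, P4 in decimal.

P1: T = 11, S = E(K, T) = 7; 6 ⊕ 7 = 1.
P2: T = 12, S = E(K, T) = 0; 2 ⊕ 0 = 2.
P3: T = 13, S = E(K, T) = 1; 15 ⊕ 1 = 14.
P4: T = 14, S = E(K, T) = 2; 10 ⊕ 2 = 8.

P1 = 1, P2 = 2, P3 = 14, P4 = 8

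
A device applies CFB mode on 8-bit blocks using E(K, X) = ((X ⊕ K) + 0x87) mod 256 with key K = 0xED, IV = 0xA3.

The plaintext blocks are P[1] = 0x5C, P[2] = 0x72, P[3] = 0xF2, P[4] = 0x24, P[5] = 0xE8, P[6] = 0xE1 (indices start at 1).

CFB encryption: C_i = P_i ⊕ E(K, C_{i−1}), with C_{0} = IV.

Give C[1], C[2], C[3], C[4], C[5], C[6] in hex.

C[1]: E(K, 0xA3) = 0xD5; 0x5C ⊕ 0xD5 = 0x89.
C[2]: E(K, 0x89) = 0xEB; 0x72 ⊕ 0xEB = 0x99.
C[3]: E(K, 0x99) = 0xFB; 0xF2 ⊕ 0xFB = 0x09.
C[4]: E(K, 0x09) = 0x6B; 0x24 ⊕ 0x6B = 0x4F.
C[5]: E(K, 0x4F) = 0x29; 0xE8 ⊕ 0x29 = 0xC1.
C[6]: E(K, 0xC1) = 0xB3; 0xE1 ⊕ 0xB3 = 0x52.

C[1] = 0x89, C[2] = 0x99, C[3] = 0x09, C[4] = 0x4F, C[5] = 0xC1, C[6] = 0x52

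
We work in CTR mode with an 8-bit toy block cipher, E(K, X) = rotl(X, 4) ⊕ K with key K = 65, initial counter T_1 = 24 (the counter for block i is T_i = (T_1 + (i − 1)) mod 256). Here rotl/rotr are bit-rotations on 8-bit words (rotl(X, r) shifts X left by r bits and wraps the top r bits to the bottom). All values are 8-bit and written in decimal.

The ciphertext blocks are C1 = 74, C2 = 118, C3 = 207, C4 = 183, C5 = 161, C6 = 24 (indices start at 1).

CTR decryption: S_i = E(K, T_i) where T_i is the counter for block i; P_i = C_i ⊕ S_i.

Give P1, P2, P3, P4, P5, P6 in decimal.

P1 = 138, P2 = 166, P3 = 47, P4 = 71, P5 = 33, P6 = 136

P1: T = 24, S = E(K, T) = 192; 74 ⊕ 192 = 138.
P2: T = 25, S = E(K, T) = 208; 118 ⊕ 208 = 166.
P3: T = 26, S = E(K, T) = 224; 207 ⊕ 224 = 47.
P4: T = 27, S = E(K, T) = 240; 183 ⊕ 240 = 71.
P5: T = 28, S = E(K, T) = 128; 161 ⊕ 128 = 33.
P6: T = 29, S = E(K, T) = 144; 24 ⊕ 144 = 136.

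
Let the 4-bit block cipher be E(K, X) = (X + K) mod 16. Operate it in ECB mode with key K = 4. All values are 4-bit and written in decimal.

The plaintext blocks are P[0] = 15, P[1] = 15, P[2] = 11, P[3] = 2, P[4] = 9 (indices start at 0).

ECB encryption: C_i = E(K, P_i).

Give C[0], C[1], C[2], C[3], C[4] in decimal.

C[0] = 3, C[1] = 3, C[2] = 15, C[3] = 6, C[4] = 13

C[0]: E(K, 15) = 3.
C[1]: E(K, 15) = 3.
C[2]: E(K, 11) = 15.
C[3]: E(K, 2) = 6.
C[4]: E(K, 9) = 13.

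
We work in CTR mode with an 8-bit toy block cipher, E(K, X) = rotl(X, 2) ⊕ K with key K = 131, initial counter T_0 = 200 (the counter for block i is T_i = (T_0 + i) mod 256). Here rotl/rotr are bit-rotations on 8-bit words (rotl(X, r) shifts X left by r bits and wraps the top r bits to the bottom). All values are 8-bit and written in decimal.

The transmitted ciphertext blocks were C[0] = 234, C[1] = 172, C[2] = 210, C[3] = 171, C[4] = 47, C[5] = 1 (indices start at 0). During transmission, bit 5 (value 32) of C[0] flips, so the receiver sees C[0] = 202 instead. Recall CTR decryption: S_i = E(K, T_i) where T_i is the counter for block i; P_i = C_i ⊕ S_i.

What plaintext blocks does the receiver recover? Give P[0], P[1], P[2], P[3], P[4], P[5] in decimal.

P[0] = 106, P[1] = 8, P[2] = 122, P[3] = 7, P[4] = 159, P[5] = 181

Only C[0] changed, to 202. In CTR, a change in C_i flips the same bit in P_i only; the keystream is unaffected. Decrypting the received ciphertext:
P[0]: T = 200, S = E(K, T) = 160; 202 ⊕ 160 = 106.
P[1]: T = 201, S = E(K, T) = 164; 172 ⊕ 164 = 8.
P[2]: T = 202, S = E(K, T) = 168; 210 ⊕ 168 = 122.
P[3]: T = 203, S = E(K, T) = 172; 171 ⊕ 172 = 7.
P[4]: T = 204, S = E(K, T) = 176; 47 ⊕ 176 = 159.
P[5]: T = 205, S = E(K, T) = 180; 1 ⊕ 180 = 181.
Blocks that differ from the original plaintext: P[0].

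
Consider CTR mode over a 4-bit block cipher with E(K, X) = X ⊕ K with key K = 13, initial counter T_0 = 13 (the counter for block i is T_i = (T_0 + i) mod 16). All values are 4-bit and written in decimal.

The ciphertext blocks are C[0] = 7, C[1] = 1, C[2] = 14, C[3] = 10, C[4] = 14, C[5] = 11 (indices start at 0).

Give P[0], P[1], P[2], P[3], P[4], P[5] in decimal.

CTR decryption: S_i = E(K, T_i) where T_i is the counter for block i; P_i = C_i ⊕ S_i.
P[0]: T = 13, S = E(K, T) = 0; 7 ⊕ 0 = 7.
P[1]: T = 14, S = E(K, T) = 3; 1 ⊕ 3 = 2.
P[2]: T = 15, S = E(K, T) = 2; 14 ⊕ 2 = 12.
P[3]: T = 0, S = E(K, T) = 13; 10 ⊕ 13 = 7.
P[4]: T = 1, S = E(K, T) = 12; 14 ⊕ 12 = 2.
P[5]: T = 2, S = E(K, T) = 15; 11 ⊕ 15 = 4.

P[0] = 7, P[1] = 2, P[2] = 12, P[3] = 7, P[4] = 2, P[5] = 4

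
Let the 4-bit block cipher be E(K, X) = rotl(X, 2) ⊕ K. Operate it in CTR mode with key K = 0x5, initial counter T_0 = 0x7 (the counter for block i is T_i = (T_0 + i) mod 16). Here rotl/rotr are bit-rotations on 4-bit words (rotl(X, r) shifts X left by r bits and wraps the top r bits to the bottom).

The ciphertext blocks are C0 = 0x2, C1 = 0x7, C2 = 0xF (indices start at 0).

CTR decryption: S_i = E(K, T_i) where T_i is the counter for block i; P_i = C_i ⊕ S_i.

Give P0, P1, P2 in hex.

P0 = 0xA, P1 = 0x0, P2 = 0xC

P0: T = 0x7, S = E(K, T) = 0x8; 0x2 ⊕ 0x8 = 0xA.
P1: T = 0x8, S = E(K, T) = 0x7; 0x7 ⊕ 0x7 = 0x0.
P2: T = 0x9, S = E(K, T) = 0x3; 0xF ⊕ 0x3 = 0xC.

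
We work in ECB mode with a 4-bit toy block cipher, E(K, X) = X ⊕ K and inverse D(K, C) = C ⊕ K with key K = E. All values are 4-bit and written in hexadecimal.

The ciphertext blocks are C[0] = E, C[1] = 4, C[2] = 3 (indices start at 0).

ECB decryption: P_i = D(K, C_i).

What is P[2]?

P[2]: D(K, 3) = D.

P[2] = D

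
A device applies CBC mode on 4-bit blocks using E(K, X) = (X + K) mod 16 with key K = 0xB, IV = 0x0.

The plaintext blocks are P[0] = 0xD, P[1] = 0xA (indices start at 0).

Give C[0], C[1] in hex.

CBC encryption: C_i = E(K, P_i ⊕ C_{i−1}), with C_{−1} = IV.
C[0]: P[0] ⊕ 0x0 = 0xD; E(K, 0xD) = 0x8.
C[1]: P[1] ⊕ 0x8 = 0x2; E(K, 0x2) = 0xD.

C[0] = 0x8, C[1] = 0xD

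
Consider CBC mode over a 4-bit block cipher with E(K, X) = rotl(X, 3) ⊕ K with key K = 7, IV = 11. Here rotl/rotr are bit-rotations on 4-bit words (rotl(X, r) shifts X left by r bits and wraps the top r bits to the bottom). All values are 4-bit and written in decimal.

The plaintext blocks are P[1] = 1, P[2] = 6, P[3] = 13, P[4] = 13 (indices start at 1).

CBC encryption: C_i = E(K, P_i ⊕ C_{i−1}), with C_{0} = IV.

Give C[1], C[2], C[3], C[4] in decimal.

C[1]: P[1] ⊕ 11 = 10; E(K, 10) = 2.
C[2]: P[2] ⊕ 2 = 4; E(K, 4) = 5.
C[3]: P[3] ⊕ 5 = 8; E(K, 8) = 3.
C[4]: P[4] ⊕ 3 = 14; E(K, 14) = 0.

C[1] = 2, C[2] = 5, C[3] = 3, C[4] = 0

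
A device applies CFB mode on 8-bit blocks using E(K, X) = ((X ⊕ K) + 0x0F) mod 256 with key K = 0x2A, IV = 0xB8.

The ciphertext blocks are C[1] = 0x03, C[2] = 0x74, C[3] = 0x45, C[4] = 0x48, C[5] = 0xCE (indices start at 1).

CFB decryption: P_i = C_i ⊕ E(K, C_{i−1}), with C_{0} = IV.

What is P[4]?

P[4]: E(K, 0x45) = 0x7E; 0x48 ⊕ 0x7E = 0x36.

P[4] = 0x36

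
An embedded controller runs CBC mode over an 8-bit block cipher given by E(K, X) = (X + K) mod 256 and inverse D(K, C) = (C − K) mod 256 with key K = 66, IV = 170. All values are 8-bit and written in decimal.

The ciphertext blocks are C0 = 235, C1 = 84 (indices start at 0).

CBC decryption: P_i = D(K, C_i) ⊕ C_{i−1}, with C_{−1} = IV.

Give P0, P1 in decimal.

P0 = 3, P1 = 249

P0: D(K, 235) = 169; 169 ⊕ 170 = 3.
P1: D(K, 84) = 18; 18 ⊕ 235 = 249.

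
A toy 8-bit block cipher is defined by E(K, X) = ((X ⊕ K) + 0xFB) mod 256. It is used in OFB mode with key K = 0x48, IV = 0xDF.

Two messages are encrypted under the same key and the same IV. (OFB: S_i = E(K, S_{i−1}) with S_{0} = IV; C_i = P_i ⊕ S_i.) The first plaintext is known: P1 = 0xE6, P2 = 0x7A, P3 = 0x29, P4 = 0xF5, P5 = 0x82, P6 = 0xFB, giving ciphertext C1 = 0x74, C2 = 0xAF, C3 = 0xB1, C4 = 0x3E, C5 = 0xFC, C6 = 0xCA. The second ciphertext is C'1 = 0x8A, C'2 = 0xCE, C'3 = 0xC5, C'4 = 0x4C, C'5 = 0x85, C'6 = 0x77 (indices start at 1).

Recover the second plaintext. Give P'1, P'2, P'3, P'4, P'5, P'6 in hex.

In OFB with a reused IV, both messages share the same keystream S_i, so C_i ⊕ C'_i = P_i ⊕ P'_i and thus P'_i = P_i ⊕ C_i ⊕ C'_i.
P'1: 0xE6 ⊕ 0x74 ⊕ 0x8A = 0x18.
P'2: 0x7A ⊕ 0xAF ⊕ 0xCE = 0x1B.
P'3: 0x29 ⊕ 0xB1 ⊕ 0xC5 = 0x5D.
P'4: 0xF5 ⊕ 0x3E ⊕ 0x4C = 0x87.
P'5: 0x82 ⊕ 0xFC ⊕ 0x85 = 0xFB.
P'6: 0xFB ⊕ 0xCA ⊕ 0x77 = 0x46.

P'1 = 0x18, P'2 = 0x1B, P'3 = 0x5D, P'4 = 0x87, P'5 = 0xFB, P'6 = 0x46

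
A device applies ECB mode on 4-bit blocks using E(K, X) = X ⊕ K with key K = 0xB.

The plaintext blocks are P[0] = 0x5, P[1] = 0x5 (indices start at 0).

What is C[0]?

ECB encryption: C_i = E(K, P_i).
C[0]: E(K, 0x5) = 0xE.

C[0] = 0xE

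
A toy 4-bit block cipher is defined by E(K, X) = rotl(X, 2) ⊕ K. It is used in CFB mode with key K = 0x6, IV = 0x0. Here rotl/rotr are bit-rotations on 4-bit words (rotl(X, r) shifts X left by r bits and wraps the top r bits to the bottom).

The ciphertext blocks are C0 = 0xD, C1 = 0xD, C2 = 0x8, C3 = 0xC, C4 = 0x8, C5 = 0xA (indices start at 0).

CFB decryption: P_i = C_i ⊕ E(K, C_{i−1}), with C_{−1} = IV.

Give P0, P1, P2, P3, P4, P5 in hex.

P0 = 0xB, P1 = 0xC, P2 = 0x9, P3 = 0x8, P4 = 0xD, P5 = 0xE

P0: E(K, 0x0) = 0x6; 0xD ⊕ 0x6 = 0xB.
P1: E(K, 0xD) = 0x1; 0xD ⊕ 0x1 = 0xC.
P2: E(K, 0xD) = 0x1; 0x8 ⊕ 0x1 = 0x9.
P3: E(K, 0x8) = 0x4; 0xC ⊕ 0x4 = 0x8.
P4: E(K, 0xC) = 0x5; 0x8 ⊕ 0x5 = 0xD.
P5: E(K, 0x8) = 0x4; 0xA ⊕ 0x4 = 0xE.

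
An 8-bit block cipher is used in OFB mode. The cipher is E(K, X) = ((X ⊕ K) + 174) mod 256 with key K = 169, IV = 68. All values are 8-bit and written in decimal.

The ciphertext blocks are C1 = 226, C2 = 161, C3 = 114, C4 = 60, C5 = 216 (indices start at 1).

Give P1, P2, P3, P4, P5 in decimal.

OFB decryption: S_i = E(K, S_{i−1}) with S_{0} = IV; P_i = C_i ⊕ S_i.
P1: S = E(K, 68) = 155; 226 ⊕ 155 = 121.
P2: S = E(K, 155) = 224; 161 ⊕ 224 = 65.
P3: S = E(K, 224) = 247; 114 ⊕ 247 = 133.
P4: S = E(K, 247) = 12; 60 ⊕ 12 = 48.
P5: S = E(K, 12) = 83; 216 ⊕ 83 = 139.

P1 = 121, P2 = 65, P3 = 133, P4 = 48, P5 = 139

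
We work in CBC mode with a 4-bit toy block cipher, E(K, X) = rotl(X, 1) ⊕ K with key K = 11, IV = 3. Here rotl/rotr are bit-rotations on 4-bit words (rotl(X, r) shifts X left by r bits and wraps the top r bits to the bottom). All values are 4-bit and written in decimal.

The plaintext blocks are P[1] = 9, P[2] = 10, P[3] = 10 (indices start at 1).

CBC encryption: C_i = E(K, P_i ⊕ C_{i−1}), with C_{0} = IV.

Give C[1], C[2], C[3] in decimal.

C[1] = 14, C[2] = 3, C[3] = 8

C[1]: P[1] ⊕ 3 = 10; E(K, 10) = 14.
C[2]: P[2] ⊕ 14 = 4; E(K, 4) = 3.
C[3]: P[3] ⊕ 3 = 9; E(K, 9) = 8.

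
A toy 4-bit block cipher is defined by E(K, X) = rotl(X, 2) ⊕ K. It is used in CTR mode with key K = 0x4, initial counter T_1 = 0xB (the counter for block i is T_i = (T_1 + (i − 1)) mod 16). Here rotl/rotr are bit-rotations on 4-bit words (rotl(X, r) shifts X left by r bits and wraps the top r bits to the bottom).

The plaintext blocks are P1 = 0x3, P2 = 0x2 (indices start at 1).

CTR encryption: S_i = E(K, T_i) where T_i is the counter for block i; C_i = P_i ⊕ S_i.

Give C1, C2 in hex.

C1: T = 0xB, S = E(K, T) = 0xA; 0x3 ⊕ 0xA = 0x9.
C2: T = 0xC, S = E(K, T) = 0x7; 0x2 ⊕ 0x7 = 0x5.

C1 = 0x9, C2 = 0x5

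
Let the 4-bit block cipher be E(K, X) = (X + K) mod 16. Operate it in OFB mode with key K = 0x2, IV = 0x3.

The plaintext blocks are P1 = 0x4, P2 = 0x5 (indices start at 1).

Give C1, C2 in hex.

C1 = 0x1, C2 = 0x2

OFB encryption: S_i = E(K, S_{i−1}) with S_{0} = IV; C_i = P_i ⊕ S_i.
C1: S = E(K, 0x3) = 0x5; 0x4 ⊕ 0x5 = 0x1.
C2: S = E(K, 0x5) = 0x7; 0x5 ⊕ 0x7 = 0x2.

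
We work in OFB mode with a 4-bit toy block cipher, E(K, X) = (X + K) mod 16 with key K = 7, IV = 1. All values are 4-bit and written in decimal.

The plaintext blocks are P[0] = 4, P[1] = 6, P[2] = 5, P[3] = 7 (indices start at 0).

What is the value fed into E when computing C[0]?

1

OFB encryption: S_i = E(K, S_{i−1}) with S_{−1} = IV; C_i = P_i ⊕ S_i.
C[0]: S = E(K, 1) = 8; 4 ⊕ 8 = 12.
So the input to E for block [0] is 1.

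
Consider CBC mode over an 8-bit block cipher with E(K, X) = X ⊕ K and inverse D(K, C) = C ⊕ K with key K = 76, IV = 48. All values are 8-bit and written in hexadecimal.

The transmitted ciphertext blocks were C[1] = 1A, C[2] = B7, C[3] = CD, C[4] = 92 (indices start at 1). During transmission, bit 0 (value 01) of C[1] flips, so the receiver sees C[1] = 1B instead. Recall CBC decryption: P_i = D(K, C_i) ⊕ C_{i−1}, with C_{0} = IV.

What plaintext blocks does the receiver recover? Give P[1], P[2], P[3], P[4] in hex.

P[1] = 25, P[2] = DA, P[3] = 0C, P[4] = 29

Only C[1] changed, to 1B. In CBC, a change in C_i garbles P_i and flips the same bit in P_{i+1}. Decrypting the received ciphertext:
P[1]: D(K, 1B) = 6D; 6D ⊕ 48 = 25.
P[2]: D(K, B7) = C1; C1 ⊕ 1B = DA.
P[3]: D(K, CD) = BB; BB ⊕ B7 = 0C.
P[4]: D(K, 92) = E4; E4 ⊕ CD = 29.
Blocks that differ from the original plaintext: P[1], P[2].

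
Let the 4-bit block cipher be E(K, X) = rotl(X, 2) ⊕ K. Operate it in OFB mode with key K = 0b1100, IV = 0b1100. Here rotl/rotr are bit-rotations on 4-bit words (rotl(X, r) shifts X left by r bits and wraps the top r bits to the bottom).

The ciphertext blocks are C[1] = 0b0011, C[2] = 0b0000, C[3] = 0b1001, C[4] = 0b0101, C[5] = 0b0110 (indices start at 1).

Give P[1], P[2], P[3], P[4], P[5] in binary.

P[1] = 0b1100, P[2] = 0b0011, P[3] = 0b1001, P[4] = 0b1001, P[5] = 0b1001

OFB decryption: S_i = E(K, S_{i−1}) with S_{0} = IV; P_i = C_i ⊕ S_i.
P[1]: S = E(K, 0b1100) = 0b1111; 0b0011 ⊕ 0b1111 = 0b1100.
P[2]: S = E(K, 0b1111) = 0b0011; 0b0000 ⊕ 0b0011 = 0b0011.
P[3]: S = E(K, 0b0011) = 0b0000; 0b1001 ⊕ 0b0000 = 0b1001.
P[4]: S = E(K, 0b0000) = 0b1100; 0b0101 ⊕ 0b1100 = 0b1001.
P[5]: S = E(K, 0b1100) = 0b1111; 0b0110 ⊕ 0b1111 = 0b1001.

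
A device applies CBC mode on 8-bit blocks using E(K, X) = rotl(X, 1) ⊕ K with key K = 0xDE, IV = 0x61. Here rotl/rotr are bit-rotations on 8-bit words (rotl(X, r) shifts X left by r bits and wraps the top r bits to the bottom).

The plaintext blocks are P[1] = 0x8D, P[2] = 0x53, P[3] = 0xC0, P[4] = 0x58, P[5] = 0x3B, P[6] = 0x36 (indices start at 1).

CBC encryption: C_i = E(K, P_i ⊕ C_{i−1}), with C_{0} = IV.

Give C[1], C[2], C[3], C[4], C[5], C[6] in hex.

C[1]: P[1] ⊕ 0x61 = 0xEC; E(K, 0xEC) = 0x07.
C[2]: P[2] ⊕ 0x07 = 0x54; E(K, 0x54) = 0x76.
C[3]: P[3] ⊕ 0x76 = 0xB6; E(K, 0xB6) = 0xB3.
C[4]: P[4] ⊕ 0xB3 = 0xEB; E(K, 0xEB) = 0x09.
C[5]: P[5] ⊕ 0x09 = 0x32; E(K, 0x32) = 0xBA.
C[6]: P[6] ⊕ 0xBA = 0x8C; E(K, 0x8C) = 0xC7.

C[1] = 0x07, C[2] = 0x76, C[3] = 0xB3, C[4] = 0x09, C[5] = 0xBA, C[6] = 0xC7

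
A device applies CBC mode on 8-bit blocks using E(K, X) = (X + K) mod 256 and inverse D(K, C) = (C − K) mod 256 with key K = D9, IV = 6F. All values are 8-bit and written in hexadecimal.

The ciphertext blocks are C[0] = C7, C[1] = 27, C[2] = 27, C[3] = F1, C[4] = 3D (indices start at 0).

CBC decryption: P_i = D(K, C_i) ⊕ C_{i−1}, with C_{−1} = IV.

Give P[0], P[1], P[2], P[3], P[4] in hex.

P[0]: D(K, C7) = EE; EE ⊕ 6F = 81.
P[1]: D(K, 27) = 4E; 4E ⊕ C7 = 89.
P[2]: D(K, 27) = 4E; 4E ⊕ 27 = 69.
P[3]: D(K, F1) = 18; 18 ⊕ 27 = 3F.
P[4]: D(K, 3D) = 64; 64 ⊕ F1 = 95.

P[0] = 81, P[1] = 89, P[2] = 69, P[3] = 3F, P[4] = 95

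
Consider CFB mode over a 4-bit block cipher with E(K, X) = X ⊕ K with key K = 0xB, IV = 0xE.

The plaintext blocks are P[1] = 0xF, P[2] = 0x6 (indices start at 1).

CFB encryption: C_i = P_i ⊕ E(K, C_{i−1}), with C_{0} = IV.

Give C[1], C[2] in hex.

C[1] = 0xA, C[2] = 0x7

C[1]: E(K, 0xE) = 0x5; 0xF ⊕ 0x5 = 0xA.
C[2]: E(K, 0xA) = 0x1; 0x6 ⊕ 0x1 = 0x7.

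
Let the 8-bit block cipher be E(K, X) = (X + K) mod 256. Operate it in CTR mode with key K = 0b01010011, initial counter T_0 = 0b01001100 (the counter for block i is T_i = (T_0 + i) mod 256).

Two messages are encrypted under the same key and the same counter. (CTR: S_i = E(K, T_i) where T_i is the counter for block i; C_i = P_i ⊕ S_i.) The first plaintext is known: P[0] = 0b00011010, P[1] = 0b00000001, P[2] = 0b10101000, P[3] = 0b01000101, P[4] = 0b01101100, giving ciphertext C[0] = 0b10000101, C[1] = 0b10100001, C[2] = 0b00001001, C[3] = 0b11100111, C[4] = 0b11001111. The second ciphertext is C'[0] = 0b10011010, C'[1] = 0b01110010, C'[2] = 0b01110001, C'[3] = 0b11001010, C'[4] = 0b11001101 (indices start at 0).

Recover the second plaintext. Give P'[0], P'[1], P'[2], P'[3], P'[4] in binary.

In CTR with a reused counter, both messages share the same keystream S_i, so C_i ⊕ C'_i = P_i ⊕ P'_i and thus P'_i = P_i ⊕ C_i ⊕ C'_i.
P'[0]: 0b00011010 ⊕ 0b10000101 ⊕ 0b10011010 = 0b00000101.
P'[1]: 0b00000001 ⊕ 0b10100001 ⊕ 0b01110010 = 0b11010010.
P'[2]: 0b10101000 ⊕ 0b00001001 ⊕ 0b01110001 = 0b11010000.
P'[3]: 0b01000101 ⊕ 0b11100111 ⊕ 0b11001010 = 0b01101000.
P'[4]: 0b01101100 ⊕ 0b11001111 ⊕ 0b11001101 = 0b01101110.

P'[0] = 0b00000101, P'[1] = 0b11010010, P'[2] = 0b11010000, P'[3] = 0b01101000, P'[4] = 0b01101110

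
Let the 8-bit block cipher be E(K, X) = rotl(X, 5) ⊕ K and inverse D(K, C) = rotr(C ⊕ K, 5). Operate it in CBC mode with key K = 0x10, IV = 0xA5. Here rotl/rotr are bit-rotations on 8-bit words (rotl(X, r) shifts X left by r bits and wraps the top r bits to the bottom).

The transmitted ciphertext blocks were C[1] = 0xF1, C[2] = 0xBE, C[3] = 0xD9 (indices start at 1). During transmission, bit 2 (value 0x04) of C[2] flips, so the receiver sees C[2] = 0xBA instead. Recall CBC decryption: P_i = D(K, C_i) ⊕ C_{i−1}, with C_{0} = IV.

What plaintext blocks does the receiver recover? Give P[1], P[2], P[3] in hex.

Only C[2] changed, to 0xBA. In CBC, a change in C_i garbles P_i and flips the same bit in P_{i+1}. Decrypting the received ciphertext:
P[1]: D(K, 0xF1) = 0x0F; 0x0F ⊕ 0xA5 = 0xAA.
P[2]: D(K, 0xBA) = 0x55; 0x55 ⊕ 0xF1 = 0xA4.
P[3]: D(K, 0xD9) = 0x4E; 0x4E ⊕ 0xBA = 0xF4.
Blocks that differ from the original plaintext: P[2], P[3].

P[1] = 0xAA, P[2] = 0xA4, P[3] = 0xF4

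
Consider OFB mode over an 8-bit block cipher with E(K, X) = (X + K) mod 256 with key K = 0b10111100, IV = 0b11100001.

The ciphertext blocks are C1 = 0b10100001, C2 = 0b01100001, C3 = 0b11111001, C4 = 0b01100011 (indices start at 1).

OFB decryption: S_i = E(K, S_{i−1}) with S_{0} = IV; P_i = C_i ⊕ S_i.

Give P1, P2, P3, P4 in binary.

P1 = 0b00111100, P2 = 0b00111000, P3 = 0b11101100, P4 = 0b10110010

P1: S = E(K, 0b11100001) = 0b10011101; 0b10100001 ⊕ 0b10011101 = 0b00111100.
P2: S = E(K, 0b10011101) = 0b01011001; 0b01100001 ⊕ 0b01011001 = 0b00111000.
P3: S = E(K, 0b01011001) = 0b00010101; 0b11111001 ⊕ 0b00010101 = 0b11101100.
P4: S = E(K, 0b00010101) = 0b11010001; 0b01100011 ⊕ 0b11010001 = 0b10110010.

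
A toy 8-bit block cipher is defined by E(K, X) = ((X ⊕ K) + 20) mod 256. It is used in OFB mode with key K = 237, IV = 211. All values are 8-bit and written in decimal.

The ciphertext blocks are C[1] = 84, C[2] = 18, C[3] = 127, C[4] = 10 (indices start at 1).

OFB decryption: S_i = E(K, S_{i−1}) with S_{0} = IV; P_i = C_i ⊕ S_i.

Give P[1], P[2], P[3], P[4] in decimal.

P[1] = 6, P[2] = 193, P[3] = 45, P[4] = 217

P[1]: S = E(K, 211) = 82; 84 ⊕ 82 = 6.
P[2]: S = E(K, 82) = 211; 18 ⊕ 211 = 193.
P[3]: S = E(K, 211) = 82; 127 ⊕ 82 = 45.
P[4]: S = E(K, 82) = 211; 10 ⊕ 211 = 217.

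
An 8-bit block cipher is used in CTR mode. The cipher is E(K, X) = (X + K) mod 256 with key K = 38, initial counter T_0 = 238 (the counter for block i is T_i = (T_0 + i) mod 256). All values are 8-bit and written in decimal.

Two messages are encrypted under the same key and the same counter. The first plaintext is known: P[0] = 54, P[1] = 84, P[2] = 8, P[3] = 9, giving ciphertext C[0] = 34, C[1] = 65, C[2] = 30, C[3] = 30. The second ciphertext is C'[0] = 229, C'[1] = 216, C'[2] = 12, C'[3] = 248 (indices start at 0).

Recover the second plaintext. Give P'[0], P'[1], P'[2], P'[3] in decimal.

In CTR with a reused counter, both messages share the same keystream S_i, so C_i ⊕ C'_i = P_i ⊕ P'_i and thus P'_i = P_i ⊕ C_i ⊕ C'_i.
P'[0]: 54 ⊕ 34 ⊕ 229 = 241.
P'[1]: 84 ⊕ 65 ⊕ 216 = 205.
P'[2]: 8 ⊕ 30 ⊕ 12 = 26.
P'[3]: 9 ⊕ 30 ⊕ 248 = 239.

P'[0] = 241, P'[1] = 205, P'[2] = 26, P'[3] = 239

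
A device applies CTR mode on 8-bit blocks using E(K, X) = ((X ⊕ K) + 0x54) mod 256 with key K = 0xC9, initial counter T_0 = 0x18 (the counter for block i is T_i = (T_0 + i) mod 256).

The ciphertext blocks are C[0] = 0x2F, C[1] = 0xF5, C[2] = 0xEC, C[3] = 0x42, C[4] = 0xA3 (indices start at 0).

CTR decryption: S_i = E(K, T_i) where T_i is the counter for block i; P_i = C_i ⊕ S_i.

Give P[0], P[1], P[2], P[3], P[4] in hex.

P[0] = 0x0A, P[1] = 0xD1, P[2] = 0xCB, P[3] = 0x64, P[4] = 0x8A

P[0]: T = 0x18, S = E(K, T) = 0x25; 0x2F ⊕ 0x25 = 0x0A.
P[1]: T = 0x19, S = E(K, T) = 0x24; 0xF5 ⊕ 0x24 = 0xD1.
P[2]: T = 0x1A, S = E(K, T) = 0x27; 0xEC ⊕ 0x27 = 0xCB.
P[3]: T = 0x1B, S = E(K, T) = 0x26; 0x42 ⊕ 0x26 = 0x64.
P[4]: T = 0x1C, S = E(K, T) = 0x29; 0xA3 ⊕ 0x29 = 0x8A.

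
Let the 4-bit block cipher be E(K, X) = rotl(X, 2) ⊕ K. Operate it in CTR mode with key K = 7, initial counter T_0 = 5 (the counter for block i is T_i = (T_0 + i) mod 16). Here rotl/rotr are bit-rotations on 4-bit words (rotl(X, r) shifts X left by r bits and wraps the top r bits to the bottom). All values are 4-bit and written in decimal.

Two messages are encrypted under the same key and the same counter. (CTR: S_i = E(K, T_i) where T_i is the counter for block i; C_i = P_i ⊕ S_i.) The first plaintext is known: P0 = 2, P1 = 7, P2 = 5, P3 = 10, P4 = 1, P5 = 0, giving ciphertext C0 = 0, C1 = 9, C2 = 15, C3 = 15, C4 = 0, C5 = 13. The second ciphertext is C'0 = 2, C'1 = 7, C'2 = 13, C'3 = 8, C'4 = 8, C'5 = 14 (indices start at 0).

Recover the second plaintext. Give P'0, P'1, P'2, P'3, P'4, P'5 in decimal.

P'0 = 0, P'1 = 9, P'2 = 7, P'3 = 13, P'4 = 9, P'5 = 3

In CTR with a reused counter, both messages share the same keystream S_i, so C_i ⊕ C'_i = P_i ⊕ P'_i and thus P'_i = P_i ⊕ C_i ⊕ C'_i.
P'0: 2 ⊕ 0 ⊕ 2 = 0.
P'1: 7 ⊕ 9 ⊕ 7 = 9.
P'2: 5 ⊕ 15 ⊕ 13 = 7.
P'3: 10 ⊕ 15 ⊕ 8 = 13.
P'4: 1 ⊕ 0 ⊕ 8 = 9.
P'5: 0 ⊕ 13 ⊕ 14 = 3.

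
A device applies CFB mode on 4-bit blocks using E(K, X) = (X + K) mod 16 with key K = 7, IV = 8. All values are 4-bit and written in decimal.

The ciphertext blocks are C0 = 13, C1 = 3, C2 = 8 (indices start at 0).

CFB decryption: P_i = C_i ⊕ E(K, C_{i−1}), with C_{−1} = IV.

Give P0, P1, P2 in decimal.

P0: E(K, 8) = 15; 13 ⊕ 15 = 2.
P1: E(K, 13) = 4; 3 ⊕ 4 = 7.
P2: E(K, 3) = 10; 8 ⊕ 10 = 2.

P0 = 2, P1 = 7, P2 = 2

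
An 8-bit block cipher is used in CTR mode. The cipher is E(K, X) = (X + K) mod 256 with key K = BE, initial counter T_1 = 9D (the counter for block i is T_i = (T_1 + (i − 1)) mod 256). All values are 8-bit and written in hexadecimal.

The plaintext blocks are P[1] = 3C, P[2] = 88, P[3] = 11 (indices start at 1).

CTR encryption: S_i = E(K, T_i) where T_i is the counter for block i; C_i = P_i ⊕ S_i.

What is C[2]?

C[2] = D4

C[1]: T = 9D, S = E(K, T) = 5B; 3C ⊕ 5B = 67.
C[2]: T = 9E, S = E(K, T) = 5C; 88 ⊕ 5C = D4.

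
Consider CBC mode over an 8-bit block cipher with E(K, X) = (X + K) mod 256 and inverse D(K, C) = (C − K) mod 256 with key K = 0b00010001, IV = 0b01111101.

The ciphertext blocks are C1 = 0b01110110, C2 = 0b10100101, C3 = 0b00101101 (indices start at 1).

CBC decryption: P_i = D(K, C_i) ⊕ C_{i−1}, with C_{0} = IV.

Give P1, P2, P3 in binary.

P1 = 0b00011000, P2 = 0b11100010, P3 = 0b10111001

P1: D(K, 0b01110110) = 0b01100101; 0b01100101 ⊕ 0b01111101 = 0b00011000.
P2: D(K, 0b10100101) = 0b10010100; 0b10010100 ⊕ 0b01110110 = 0b11100010.
P3: D(K, 0b00101101) = 0b00011100; 0b00011100 ⊕ 0b10100101 = 0b10111001.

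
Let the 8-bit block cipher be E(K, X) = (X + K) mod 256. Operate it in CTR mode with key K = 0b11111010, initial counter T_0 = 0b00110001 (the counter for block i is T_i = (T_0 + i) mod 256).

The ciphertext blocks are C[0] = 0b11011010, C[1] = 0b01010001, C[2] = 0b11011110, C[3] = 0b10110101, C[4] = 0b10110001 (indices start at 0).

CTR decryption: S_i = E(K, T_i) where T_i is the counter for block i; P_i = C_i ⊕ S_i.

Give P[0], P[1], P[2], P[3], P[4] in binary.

P[0]: T = 0b00110001, S = E(K, T) = 0b00101011; 0b11011010 ⊕ 0b00101011 = 0b11110001.
P[1]: T = 0b00110010, S = E(K, T) = 0b00101100; 0b01010001 ⊕ 0b00101100 = 0b01111101.
P[2]: T = 0b00110011, S = E(K, T) = 0b00101101; 0b11011110 ⊕ 0b00101101 = 0b11110011.
P[3]: T = 0b00110100, S = E(K, T) = 0b00101110; 0b10110101 ⊕ 0b00101110 = 0b10011011.
P[4]: T = 0b00110101, S = E(K, T) = 0b00101111; 0b10110001 ⊕ 0b00101111 = 0b10011110.

P[0] = 0b11110001, P[1] = 0b01111101, P[2] = 0b11110011, P[3] = 0b10011011, P[4] = 0b10011110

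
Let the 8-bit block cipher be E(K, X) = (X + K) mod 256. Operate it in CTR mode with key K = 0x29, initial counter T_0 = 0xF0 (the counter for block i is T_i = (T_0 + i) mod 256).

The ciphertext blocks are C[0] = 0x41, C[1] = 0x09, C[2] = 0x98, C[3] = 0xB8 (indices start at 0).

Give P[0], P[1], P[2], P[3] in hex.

P[0] = 0x58, P[1] = 0x13, P[2] = 0x83, P[3] = 0xA4

CTR decryption: S_i = E(K, T_i) where T_i is the counter for block i; P_i = C_i ⊕ S_i.
P[0]: T = 0xF0, S = E(K, T) = 0x19; 0x41 ⊕ 0x19 = 0x58.
P[1]: T = 0xF1, S = E(K, T) = 0x1A; 0x09 ⊕ 0x1A = 0x13.
P[2]: T = 0xF2, S = E(K, T) = 0x1B; 0x98 ⊕ 0x1B = 0x83.
P[3]: T = 0xF3, S = E(K, T) = 0x1C; 0xB8 ⊕ 0x1C = 0xA4.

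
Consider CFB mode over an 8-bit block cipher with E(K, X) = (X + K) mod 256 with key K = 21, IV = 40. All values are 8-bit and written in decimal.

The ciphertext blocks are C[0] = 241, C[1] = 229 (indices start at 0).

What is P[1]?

CFB decryption: P_i = C_i ⊕ E(K, C_{i−1}), with C_{−1} = IV.
P[1]: E(K, 241) = 6; 229 ⊕ 6 = 227.

P[1] = 227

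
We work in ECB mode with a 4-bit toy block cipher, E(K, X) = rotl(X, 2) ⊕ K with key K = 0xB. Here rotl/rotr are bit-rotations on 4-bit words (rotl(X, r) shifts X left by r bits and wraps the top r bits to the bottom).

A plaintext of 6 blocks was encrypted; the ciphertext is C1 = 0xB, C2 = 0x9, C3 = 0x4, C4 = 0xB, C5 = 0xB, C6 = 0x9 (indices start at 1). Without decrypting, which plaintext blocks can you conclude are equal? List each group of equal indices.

ECB encrypts each block independently with the same key, so equal ciphertext blocks imply equal plaintext blocks.
C1 = C4 = C5 = 0xB, so P1 = P4 = P5.
C2 = C6 = 0x9, so P2 = P6.

P1 = P4 = P5; P2 = P6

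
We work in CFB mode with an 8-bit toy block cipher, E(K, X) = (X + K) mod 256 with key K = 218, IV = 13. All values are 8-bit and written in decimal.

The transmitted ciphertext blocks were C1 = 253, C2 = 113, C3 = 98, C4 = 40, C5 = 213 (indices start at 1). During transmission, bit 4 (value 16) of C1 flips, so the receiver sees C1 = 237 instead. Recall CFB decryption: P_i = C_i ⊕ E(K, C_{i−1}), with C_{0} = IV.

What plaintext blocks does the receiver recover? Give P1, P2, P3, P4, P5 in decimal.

P1 = 10, P2 = 182, P3 = 41, P4 = 20, P5 = 215

Only C1 changed, to 237. In CFB, a change in C_i flips the same bit in P_i and garbles P_{i+1}. Decrypting the received ciphertext:
P1: E(K, 13) = 231; 237 ⊕ 231 = 10.
P2: E(K, 237) = 199; 113 ⊕ 199 = 182.
P3: E(K, 113) = 75; 98 ⊕ 75 = 41.
P4: E(K, 98) = 60; 40 ⊕ 60 = 20.
P5: E(K, 40) = 2; 213 ⊕ 2 = 215.
Blocks that differ from the original plaintext: P1, P2.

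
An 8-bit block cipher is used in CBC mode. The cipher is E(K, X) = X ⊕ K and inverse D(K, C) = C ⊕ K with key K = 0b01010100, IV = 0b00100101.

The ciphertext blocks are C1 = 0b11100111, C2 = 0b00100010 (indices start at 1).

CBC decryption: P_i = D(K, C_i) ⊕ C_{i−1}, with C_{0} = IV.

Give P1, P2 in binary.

P1 = 0b10010110, P2 = 0b10010001

P1: D(K, 0b11100111) = 0b10110011; 0b10110011 ⊕ 0b00100101 = 0b10010110.
P2: D(K, 0b00100010) = 0b01110110; 0b01110110 ⊕ 0b11100111 = 0b10010001.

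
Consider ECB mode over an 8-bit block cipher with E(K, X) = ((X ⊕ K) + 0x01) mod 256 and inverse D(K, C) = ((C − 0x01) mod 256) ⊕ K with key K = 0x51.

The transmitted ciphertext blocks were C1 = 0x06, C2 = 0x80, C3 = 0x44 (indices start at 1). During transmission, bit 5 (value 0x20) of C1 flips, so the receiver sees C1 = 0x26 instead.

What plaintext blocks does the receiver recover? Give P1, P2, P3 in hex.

P1 = 0x74, P2 = 0x2E, P3 = 0x12

ECB decryption: P_i = D(K, C_i).
Only C1 changed, to 0x26. In ECB, a change in C_i affects only P_i. Decrypting the received ciphertext:
P1: D(K, 0x26) = 0x74.
P2: D(K, 0x80) = 0x2E.
P3: D(K, 0x44) = 0x12.
Blocks that differ from the original plaintext: P1.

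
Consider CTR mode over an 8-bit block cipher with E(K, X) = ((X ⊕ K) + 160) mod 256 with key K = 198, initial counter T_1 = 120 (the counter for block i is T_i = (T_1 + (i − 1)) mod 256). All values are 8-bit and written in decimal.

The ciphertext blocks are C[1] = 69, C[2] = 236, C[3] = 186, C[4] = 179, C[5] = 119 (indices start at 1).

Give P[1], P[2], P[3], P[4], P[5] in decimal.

CTR decryption: S_i = E(K, T_i) where T_i is the counter for block i; P_i = C_i ⊕ S_i.
P[1]: T = 120, S = E(K, T) = 94; 69 ⊕ 94 = 27.
P[2]: T = 121, S = E(K, T) = 95; 236 ⊕ 95 = 179.
P[3]: T = 122, S = E(K, T) = 92; 186 ⊕ 92 = 230.
P[4]: T = 123, S = E(K, T) = 93; 179 ⊕ 93 = 238.
P[5]: T = 124, S = E(K, T) = 90; 119 ⊕ 90 = 45.

P[1] = 27, P[2] = 179, P[3] = 230, P[4] = 238, P[5] = 45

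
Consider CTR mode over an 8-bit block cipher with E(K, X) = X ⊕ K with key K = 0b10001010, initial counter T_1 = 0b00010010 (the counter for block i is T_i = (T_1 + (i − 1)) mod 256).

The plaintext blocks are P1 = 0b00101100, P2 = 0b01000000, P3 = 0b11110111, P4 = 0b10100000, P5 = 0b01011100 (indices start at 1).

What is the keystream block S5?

0b10011100

CTR encryption: S_i = E(K, T_i) where T_i is the counter for block i; C_i = P_i ⊕ S_i.
C1: T = 0b00010010, S = E(K, T) = 0b10011000; 0b00101100 ⊕ 0b10011000 = 0b10110100.
C2: T = 0b00010011, S = E(K, T) = 0b10011001; 0b01000000 ⊕ 0b10011001 = 0b11011001.
C3: T = 0b00010100, S = E(K, T) = 0b10011110; 0b11110111 ⊕ 0b10011110 = 0b01101001.
C4: T = 0b00010101, S = E(K, T) = 0b10011111; 0b10100000 ⊕ 0b10011111 = 0b00111111.
C5: T = 0b00010110, S = E(K, T) = 0b10011100; 0b01011100 ⊕ 0b10011100 = 0b11000000.
So S5 = 0b10011100.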